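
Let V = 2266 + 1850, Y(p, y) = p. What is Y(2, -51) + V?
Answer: 4118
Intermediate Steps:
V = 4116
Y(2, -51) + V = 2 + 4116 = 4118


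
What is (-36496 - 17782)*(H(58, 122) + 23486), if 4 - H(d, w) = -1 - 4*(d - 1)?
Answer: -1287419882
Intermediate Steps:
H(d, w) = 1 + 4*d (H(d, w) = 4 - (-1 - 4*(d - 1)) = 4 - (-1 - 4*(-1 + d)) = 4 - (-1 + (4 - 4*d)) = 4 - (3 - 4*d) = 4 + (-3 + 4*d) = 1 + 4*d)
(-36496 - 17782)*(H(58, 122) + 23486) = (-36496 - 17782)*((1 + 4*58) + 23486) = -54278*((1 + 232) + 23486) = -54278*(233 + 23486) = -54278*23719 = -1287419882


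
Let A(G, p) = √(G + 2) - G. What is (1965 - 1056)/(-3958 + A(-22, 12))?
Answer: -894456/3873029 - 909*I*√5/7746058 ≈ -0.23094 - 0.0002624*I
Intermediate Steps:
A(G, p) = √(2 + G) - G
(1965 - 1056)/(-3958 + A(-22, 12)) = (1965 - 1056)/(-3958 + (√(2 - 22) - 1*(-22))) = 909/(-3958 + (√(-20) + 22)) = 909/(-3958 + (2*I*√5 + 22)) = 909/(-3958 + (22 + 2*I*√5)) = 909/(-3936 + 2*I*√5)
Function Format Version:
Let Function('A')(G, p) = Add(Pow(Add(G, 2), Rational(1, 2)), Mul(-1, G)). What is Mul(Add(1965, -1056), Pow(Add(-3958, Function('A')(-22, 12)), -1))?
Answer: Add(Rational(-894456, 3873029), Mul(Rational(-909, 7746058), I, Pow(5, Rational(1, 2)))) ≈ Add(-0.23094, Mul(-0.00026240, I))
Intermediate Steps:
Function('A')(G, p) = Add(Pow(Add(2, G), Rational(1, 2)), Mul(-1, G))
Mul(Add(1965, -1056), Pow(Add(-3958, Function('A')(-22, 12)), -1)) = Mul(Add(1965, -1056), Pow(Add(-3958, Add(Pow(Add(2, -22), Rational(1, 2)), Mul(-1, -22))), -1)) = Mul(909, Pow(Add(-3958, Add(Pow(-20, Rational(1, 2)), 22)), -1)) = Mul(909, Pow(Add(-3958, Add(Mul(2, I, Pow(5, Rational(1, 2))), 22)), -1)) = Mul(909, Pow(Add(-3958, Add(22, Mul(2, I, Pow(5, Rational(1, 2))))), -1)) = Mul(909, Pow(Add(-3936, Mul(2, I, Pow(5, Rational(1, 2)))), -1))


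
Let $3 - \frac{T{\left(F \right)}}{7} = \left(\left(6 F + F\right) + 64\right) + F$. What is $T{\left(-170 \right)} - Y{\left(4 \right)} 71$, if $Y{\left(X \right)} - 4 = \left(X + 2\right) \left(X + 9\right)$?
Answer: $3271$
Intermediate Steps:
$Y{\left(X \right)} = 4 + \left(2 + X\right) \left(9 + X\right)$ ($Y{\left(X \right)} = 4 + \left(X + 2\right) \left(X + 9\right) = 4 + \left(2 + X\right) \left(9 + X\right)$)
$T{\left(F \right)} = -427 - 56 F$ ($T{\left(F \right)} = 21 - 7 \left(\left(\left(6 F + F\right) + 64\right) + F\right) = 21 - 7 \left(\left(7 F + 64\right) + F\right) = 21 - 7 \left(\left(64 + 7 F\right) + F\right) = 21 - 7 \left(64 + 8 F\right) = 21 - \left(448 + 56 F\right) = -427 - 56 F$)
$T{\left(-170 \right)} - Y{\left(4 \right)} 71 = \left(-427 - -9520\right) - \left(22 + 4^{2} + 11 \cdot 4\right) 71 = \left(-427 + 9520\right) - \left(22 + 16 + 44\right) 71 = 9093 - 82 \cdot 71 = 9093 - 5822 = 3271$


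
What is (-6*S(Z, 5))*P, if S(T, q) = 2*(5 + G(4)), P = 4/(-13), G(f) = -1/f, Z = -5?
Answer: 228/13 ≈ 17.538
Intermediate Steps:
P = -4/13 (P = 4*(-1/13) = -4/13 ≈ -0.30769)
S(T, q) = 19/2 (S(T, q) = 2*(5 - 1/4) = 2*(19/4) = 19/2)
(-6*S(Z, 5))*P = -6*19/2*(-4/13) = -57*(-4/13) = 228/13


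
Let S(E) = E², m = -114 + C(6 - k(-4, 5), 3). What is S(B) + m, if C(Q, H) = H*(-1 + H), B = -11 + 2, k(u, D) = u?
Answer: -27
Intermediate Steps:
B = -9
m = -108 (m = -114 + 3*(-1 + 3) = -114 + 3*2 = -114 + 6 = -108)
S(B) + m = (-9)² - 108 = 81 - 108 = -27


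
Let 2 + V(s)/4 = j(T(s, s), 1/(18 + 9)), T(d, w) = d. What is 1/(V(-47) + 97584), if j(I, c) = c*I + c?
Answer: 27/2634368 ≈ 1.0249e-5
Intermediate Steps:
j(I, c) = c + I*c (j(I, c) = I*c + c = c + I*c)
V(s) = -212/27 + 4*s/27 (V(s) = -8 + 4*((1 + s)/(18 + 9)) = -8 + 4*((1 + s)/27) = -8 + 4*(1/27 + s/27) = -8 + (4/27 + 4*s/27) = -212/27 + 4*s/27)
1/(V(-47) + 97584) = 1/((-212/27 + (4/27)*(-47)) + 97584) = 1/((-212/27 - 188/27) + 97584) = 1/(-400/27 + 97584) = 1/(2634368/27) = 27/2634368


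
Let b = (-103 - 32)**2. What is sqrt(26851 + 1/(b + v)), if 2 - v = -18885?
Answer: sqrt(9245474236014)/18556 ≈ 163.86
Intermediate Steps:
b = 18225 (b = (-135)**2 = 18225)
v = 18887 (v = 2 - 1*(-18885) = 2 + 18885 = 18887)
sqrt(26851 + 1/(b + v)) = sqrt(26851 + 1/(18225 + 18887)) = sqrt(26851 + 1/37112) = sqrt(996494313/37112) = sqrt(9245474236014)/18556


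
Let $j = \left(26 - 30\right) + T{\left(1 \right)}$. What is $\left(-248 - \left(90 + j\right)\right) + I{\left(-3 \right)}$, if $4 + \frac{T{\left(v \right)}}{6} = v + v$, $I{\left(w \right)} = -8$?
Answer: $-330$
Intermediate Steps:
$T{\left(v \right)} = -24 + 12 v$ ($T{\left(v \right)} = -24 + 6 \left(v + v\right) = -24 + 6 \cdot 2 v = -24 + 12 v$)
$j = -16$ ($j = \left(26 - 30\right) + \left(-24 + 12 \cdot 1\right) = -4 + \left(-24 + 12\right) = -4 - 12 = -16$)
$\left(-248 - \left(90 + j\right)\right) + I{\left(-3 \right)} = \left(-248 - 74\right) - 8 = -322 - 8 = -330$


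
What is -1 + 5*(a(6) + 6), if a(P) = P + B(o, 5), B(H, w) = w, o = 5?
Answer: 84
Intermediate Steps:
a(P) = 5 + P (a(P) = P + 5 = 5 + P)
-1 + 5*(a(6) + 6) = -1 + 5*((5 + 6) + 6) = -1 + 5*(11 + 6) = -1 + 5*17 = -1 + 85 = 84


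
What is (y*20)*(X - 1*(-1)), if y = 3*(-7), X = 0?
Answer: -420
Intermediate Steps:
y = -21
(y*20)*(X - 1*(-1)) = (-21*20)*(0 - 1*(-1)) = -420*(0 + 1) = -420*1 = -420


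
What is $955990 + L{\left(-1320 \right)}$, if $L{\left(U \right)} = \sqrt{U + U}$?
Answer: $955990 + 4 i \sqrt{165} \approx 9.5599 \cdot 10^{5} + 51.381 i$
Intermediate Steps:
$L{\left(U \right)} = \sqrt{2} \sqrt{U}$ ($L{\left(U \right)} = \sqrt{2 U} = \sqrt{2} \sqrt{U}$)
$955990 + L{\left(-1320 \right)} = 955990 + \sqrt{2} \sqrt{-1320} = 955990 + \sqrt{2} \cdot 2 i \sqrt{330} = 955990 + 4 i \sqrt{165}$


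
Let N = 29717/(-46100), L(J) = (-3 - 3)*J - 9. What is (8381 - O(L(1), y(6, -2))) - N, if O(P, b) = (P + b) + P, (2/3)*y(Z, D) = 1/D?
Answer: 96952848/11525 ≈ 8412.4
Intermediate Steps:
y(Z, D) = 3/(2*D)
L(J) = -9 - 6*J (L(J) = -6*J - 9 = -9 - 6*J)
O(P, b) = b + 2*P
N = -29717/46100 (N = 29717*(-1/46100) = -29717/46100 ≈ -0.64462)
(8381 - O(L(1), y(6, -2))) - N = (8381 - ((3/2)/(-2) + 2*(-9 - 6*1))) - 1*(-29717/46100) = (8381 - ((3/2)*(-½) + 2*(-9 - 6))) + 29717/46100 = (8381 - (-¾ + 2*(-15))) + 29717/46100 = (8381 - (-¾ - 30)) + 29717/46100 = (8381 - 1*(-123/4)) + 29717/46100 = (8381 + 123/4) + 29717/46100 = 33647/4 + 29717/46100 = 96952848/11525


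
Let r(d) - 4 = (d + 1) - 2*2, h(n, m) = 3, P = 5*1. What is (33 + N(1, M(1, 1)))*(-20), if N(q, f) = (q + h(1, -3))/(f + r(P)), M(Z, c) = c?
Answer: -4700/7 ≈ -671.43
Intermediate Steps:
P = 5
r(d) = 1 + d (r(d) = 4 + ((d + 1) - 2*2) = 4 + ((1 + d) - 4) = 4 + (-3 + d) = 1 + d)
N(q, f) = (3 + q)/(6 + f) (N(q, f) = (q + 3)/(f + (1 + 5)) = (3 + q)/(f + 6) = (3 + q)/(6 + f))
(33 + N(1, M(1, 1)))*(-20) = (33 + (3 + 1)/(6 + 1))*(-20) = (33 + 4/7)*(-20) = (235/7)*(-20) = -4700/7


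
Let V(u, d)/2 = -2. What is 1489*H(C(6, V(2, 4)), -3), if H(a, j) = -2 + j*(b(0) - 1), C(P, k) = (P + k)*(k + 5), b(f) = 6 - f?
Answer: -25313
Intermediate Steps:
V(u, d) = -4 (V(u, d) = 2*(-2) = -4)
C(P, k) = (5 + k)*(P + k) (C(P, k) = (P + k)*(5 + k) = (5 + k)*(P + k))
H(a, j) = -2 + 5*j (H(a, j) = -2 + j*((6 - 1*0) - 1) = -2 + j*((6 + 0) - 1) = -2 + j*(6 - 1) = -2 + j*5 = -2 + 5*j)
1489*H(C(6, V(2, 4)), -3) = 1489*(-2 + 5*(-3)) = 1489*(-2 - 15) = 1489*(-17) = -25313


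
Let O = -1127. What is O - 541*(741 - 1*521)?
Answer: -120147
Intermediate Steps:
O - 541*(741 - 1*521) = -1127 - 541*(741 - 1*521) = -1127 - 541*(741 - 521) = -1127 - 541*220 = -1127 - 119020 = -120147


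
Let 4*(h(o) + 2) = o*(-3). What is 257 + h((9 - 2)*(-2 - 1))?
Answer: 1083/4 ≈ 270.75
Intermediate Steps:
h(o) = -2 - 3*o/4 (h(o) = -2 + (o*(-3))/4 = -2 + (-3*o)/4 = -2 - 3*o/4)
257 + h((9 - 2)*(-2 - 1)) = 257 + (-2 - 3*(9 - 2)*(-2 - 1)/4) = 257 + (-2 - 21*(-3)/4) = 257 + (-2 - 3/4*(-21)) = 257 + (-2 + 63/4) = 257 + 55/4 = 1083/4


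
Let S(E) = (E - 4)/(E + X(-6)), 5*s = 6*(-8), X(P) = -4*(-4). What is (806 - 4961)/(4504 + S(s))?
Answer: -2216/2401 ≈ -0.92295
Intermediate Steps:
X(P) = 16
s = -48/5 (s = (6*(-8))/5 = (⅕)*(-48) = -48/5 ≈ -9.6000)
S(E) = (-4 + E)/(16 + E) (S(E) = (E - 4)/(E + 16) = (-4 + E)/(16 + E))
(806 - 4961)/(4504 + S(s)) = (806 - 4961)/(4504 + (-4 - 48/5)/(16 - 48/5)) = -4155/(4504 - 68/5/(32/5)) = -4155/(4504 + (5/32)*(-68/5)) = -4155/(4504 - 17/8) = -4155/36015/8 = -4155*8/36015 = -2216/2401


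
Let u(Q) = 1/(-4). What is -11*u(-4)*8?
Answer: 22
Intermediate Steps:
u(Q) = -¼
-11*u(-4)*8 = -11*(-¼)*8 = (11/4)*8 = 22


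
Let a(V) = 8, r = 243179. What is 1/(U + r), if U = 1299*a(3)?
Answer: 1/253571 ≈ 3.9437e-6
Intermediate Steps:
U = 10392 (U = 1299*8 = 10392)
1/(U + r) = 1/(10392 + 243179) = 1/253571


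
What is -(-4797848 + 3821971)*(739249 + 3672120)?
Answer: 4304953545613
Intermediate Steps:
-(-4797848 + 3821971)*(739249 + 3672120) = -(-975877)*4411369 = -1*(-4304953545613) = 4304953545613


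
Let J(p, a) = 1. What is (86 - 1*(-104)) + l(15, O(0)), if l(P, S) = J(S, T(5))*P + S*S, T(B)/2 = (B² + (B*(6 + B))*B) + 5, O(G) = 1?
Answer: 206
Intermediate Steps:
T(B) = 10 + 2*B² + 2*B²*(6 + B) (T(B) = 2*((B² + (B*(6 + B))*B) + 5) = 2*((B² + B²*(6 + B)) + 5) = 2*(5 + B² + B²*(6 + B)) = 10 + 2*B² + 2*B²*(6 + B))
l(P, S) = P + S² (l(P, S) = 1*P + S*S = P + S²)
(86 - 1*(-104)) + l(15, O(0)) = (86 - 1*(-104)) + (15 + 1²) = (86 + 104) + (15 + 1) = 190 + 16 = 206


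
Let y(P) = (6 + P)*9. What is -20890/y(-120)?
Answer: 10445/513 ≈ 20.361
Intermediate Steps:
y(P) = 54 + 9*P
-20890/y(-120) = -20890/(54 + 9*(-120)) = -20890/(54 - 1080) = -20890/(-1026) = -20890*(-1/1026) = 10445/513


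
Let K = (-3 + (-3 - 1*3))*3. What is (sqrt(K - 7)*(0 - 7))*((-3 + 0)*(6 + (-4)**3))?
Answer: -1218*I*sqrt(34) ≈ -7102.1*I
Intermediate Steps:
K = -27 (K = (-3 + (-3 - 3))*3 = (-3 - 6)*3 = -9*3 = -27)
(sqrt(K - 7)*(0 - 7))*((-3 + 0)*(6 + (-4)**3)) = (sqrt(-27 - 7)*(0 - 7))*((-3 + 0)*(6 + (-4)**3)) = (sqrt(-34)*(-7))*(-3*(6 - 64)) = ((I*sqrt(34))*(-7))*(-3*(-58)) = -7*I*sqrt(34)*174 = -1218*I*sqrt(34)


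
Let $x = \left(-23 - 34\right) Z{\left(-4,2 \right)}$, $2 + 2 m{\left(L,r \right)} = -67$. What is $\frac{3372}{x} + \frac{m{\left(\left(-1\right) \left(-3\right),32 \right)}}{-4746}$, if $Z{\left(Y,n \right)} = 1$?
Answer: $- \frac{3555899}{60116} \approx -59.151$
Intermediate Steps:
$m{\left(L,r \right)} = - \frac{69}{2}$ ($m{\left(L,r \right)} = -1 + \frac{1}{2} \left(-67\right) = -1 - \frac{67}{2} = - \frac{69}{2}$)
$x = -57$ ($x = \left(-23 - 34\right) 1 = \left(-57\right) 1 = -57$)
$\frac{3372}{x} + \frac{m{\left(\left(-1\right) \left(-3\right),32 \right)}}{-4746} = \frac{3372}{-57} - \frac{69}{2 \left(-4746\right)} = 3372 \left(- \frac{1}{57}\right) - - \frac{23}{3164} = - \frac{1124}{19} + \frac{23}{3164} = - \frac{3555899}{60116}$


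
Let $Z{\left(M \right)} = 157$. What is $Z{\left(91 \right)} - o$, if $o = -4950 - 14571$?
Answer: $19678$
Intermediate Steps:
$o = -19521$
$Z{\left(91 \right)} - o = 157 - -19521 = 157 + 19521 = 19678$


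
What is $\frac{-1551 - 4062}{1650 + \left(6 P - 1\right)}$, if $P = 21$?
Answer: $- \frac{5613}{1775} \approx -3.1623$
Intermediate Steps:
$\frac{-1551 - 4062}{1650 + \left(6 P - 1\right)} = \frac{-1551 - 4062}{1650 + \left(6 \cdot 21 - 1\right)} = - \frac{5613}{1650 + \left(126 - 1\right)} = - \frac{5613}{1650 + 125} = - \frac{5613}{1775}$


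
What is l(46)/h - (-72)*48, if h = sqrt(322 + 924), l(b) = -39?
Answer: 3456 - 39*sqrt(1246)/1246 ≈ 3454.9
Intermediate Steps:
h = sqrt(1246) ≈ 35.299
l(46)/h - (-72)*48 = -39*sqrt(1246)/1246 - (-72)*48 = -39*sqrt(1246)/1246 - 1*(-3456) = -39*sqrt(1246)/1246 + 3456 = 3456 - 39*sqrt(1246)/1246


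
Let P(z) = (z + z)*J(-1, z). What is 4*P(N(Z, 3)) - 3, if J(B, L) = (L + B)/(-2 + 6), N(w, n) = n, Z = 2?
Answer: 9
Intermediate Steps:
J(B, L) = B/4 + L/4 (J(B, L) = (B + L)/4 = (B + L)*(1/4) = B/4 + L/4)
P(z) = 2*z*(-1/4 + z/4) (P(z) = (z + z)*((1/4)*(-1) + z/4) = (2*z)*(-1/4 + z/4) = 2*z*(-1/4 + z/4))
4*P(N(Z, 3)) - 3 = 4*((1/2)*3*(-1 + 3)) - 3 = 4*((1/2)*3*2) - 3 = 4*3 - 3 = 12 - 3 = 9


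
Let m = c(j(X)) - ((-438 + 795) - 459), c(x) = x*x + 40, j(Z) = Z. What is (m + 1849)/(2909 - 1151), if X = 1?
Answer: 332/293 ≈ 1.1331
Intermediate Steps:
c(x) = 40 + x² (c(x) = x² + 40 = 40 + x²)
m = 143 (m = (40 + 1²) - ((-438 + 795) - 459) = (40 + 1) - (357 - 459) = 41 - 1*(-102) = 41 + 102 = 143)
(m + 1849)/(2909 - 1151) = (143 + 1849)/(2909 - 1151) = 1992/1758 = 1992*(1/1758) = 332/293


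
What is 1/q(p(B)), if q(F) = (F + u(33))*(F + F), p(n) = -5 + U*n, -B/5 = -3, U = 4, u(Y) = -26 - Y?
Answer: -1/440 ≈ -0.0022727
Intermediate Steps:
B = 15 (B = -5*(-3) = 15)
p(n) = -5 + 4*n
q(F) = 2*F*(-59 + F) (q(F) = (F + (-26 - 1*33))*(F + F) = (F + (-26 - 33))*(2*F) = (F - 59)*(2*F) = (-59 + F)*(2*F) = 2*F*(-59 + F))
1/q(p(B)) = 1/(2*(-5 + 4*15)*(-59 + (-5 + 4*15))) = 1/(2*(-5 + 60)*(-59 + (-5 + 60))) = 1/(2*55*(-59 + 55)) = 1/(2*55*(-4)) = 1/(-440) = -1/440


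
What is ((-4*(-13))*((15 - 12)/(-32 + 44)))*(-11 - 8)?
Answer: -247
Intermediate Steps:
((-4*(-13))*((15 - 12)/(-32 + 44)))*(-11 - 8) = (52*(3/12))*(-19) = (52*(3*(1/12)))*(-19) = (52*(1/4))*(-19) = 13*(-19) = -247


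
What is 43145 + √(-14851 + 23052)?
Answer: 43145 + √8201 ≈ 43236.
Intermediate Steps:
43145 + √(-14851 + 23052) = 43145 + √8201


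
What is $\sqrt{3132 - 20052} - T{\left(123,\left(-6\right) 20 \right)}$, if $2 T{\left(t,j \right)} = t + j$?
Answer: $- \frac{3}{2} + 6 i \sqrt{470} \approx -1.5 + 130.08 i$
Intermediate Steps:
$T{\left(t,j \right)} = \frac{j}{2} + \frac{t}{2}$ ($T{\left(t,j \right)} = \frac{t + j}{2} = \frac{j + t}{2} = \frac{j}{2} + \frac{t}{2}$)
$\sqrt{3132 - 20052} - T{\left(123,\left(-6\right) 20 \right)} = \sqrt{3132 - 20052} - \left(\frac{\left(-6\right) 20}{2} + \frac{1}{2} \cdot 123\right) = \sqrt{-16920} - \left(\frac{1}{2} \left(-120\right) + \frac{123}{2}\right) = 6 i \sqrt{470} - \left(-60 + \frac{123}{2}\right) = 6 i \sqrt{470} - \frac{3}{2} = - \frac{3}{2} + 6 i \sqrt{470}$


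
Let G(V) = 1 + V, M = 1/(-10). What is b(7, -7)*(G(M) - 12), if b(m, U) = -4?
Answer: 222/5 ≈ 44.400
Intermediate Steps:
M = -1/10 ≈ -0.10000
b(7, -7)*(G(M) - 12) = -4*((1 - 1/10) - 12) = -4*(9/10 - 12) = -4*(-111/10) = 222/5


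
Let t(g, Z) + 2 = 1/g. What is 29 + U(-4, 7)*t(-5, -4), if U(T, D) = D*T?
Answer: 453/5 ≈ 90.600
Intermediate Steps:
t(g, Z) = -2 + 1/g
29 + U(-4, 7)*t(-5, -4) = 29 + (7*(-4))*(-2 + 1/(-5)) = 29 - 28*(-2 - ⅕) = 29 - 28*(-11/5) = 29 + 308/5 = 453/5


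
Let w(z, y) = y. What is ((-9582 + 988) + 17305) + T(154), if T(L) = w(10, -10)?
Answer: 8701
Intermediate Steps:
T(L) = -10
((-9582 + 988) + 17305) + T(154) = ((-9582 + 988) + 17305) - 10 = (-8594 + 17305) - 10 = 8711 - 10 = 8701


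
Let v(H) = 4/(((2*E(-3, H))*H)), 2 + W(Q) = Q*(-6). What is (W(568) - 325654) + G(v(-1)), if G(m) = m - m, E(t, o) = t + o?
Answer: -329064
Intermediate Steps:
E(t, o) = o + t
W(Q) = -2 - 6*Q (W(Q) = -2 + Q*(-6) = -2 - 6*Q)
v(H) = 4/(H*(-6 + 2*H)) (v(H) = 4/(((2*(H - 3))*H)) = 4/(((2*(-3 + H))*H)) = 4/(((-6 + 2*H)*H)) = 4/((H*(-6 + 2*H))) = 4*(1/(H*(-6 + 2*H))) = 4/(H*(-6 + 2*H)))
G(m) = 0
(W(568) - 325654) + G(v(-1)) = ((-2 - 6*568) - 325654) + 0 = ((-2 - 3408) - 325654) + 0 = (-3410 - 325654) + 0 = -329064 + 0 = -329064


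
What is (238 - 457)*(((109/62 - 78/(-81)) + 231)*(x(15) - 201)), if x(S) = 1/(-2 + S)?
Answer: 37300897162/3627 ≈ 1.0284e+7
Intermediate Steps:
(238 - 457)*(((109/62 - 78/(-81)) + 231)*(x(15) - 201)) = (238 - 457)*(((109/62 - 78/(-81)) + 231)*(1/(-2 + 15) - 201)) = -219*((109*(1/62) - 78*(-1/81)) + 231)*(1/13 - 201) = -219*((109/62 + 26/27) + 231)*(1/13 - 201) = -219*(4555/1674 + 231)*(-2612)/13 = -28561177*(-2612)/(558*13) = -219*(-510971194/10881) = 37300897162/3627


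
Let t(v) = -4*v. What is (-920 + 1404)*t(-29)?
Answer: 56144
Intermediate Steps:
(-920 + 1404)*t(-29) = (-920 + 1404)*(-4*(-29)) = 484*116 = 56144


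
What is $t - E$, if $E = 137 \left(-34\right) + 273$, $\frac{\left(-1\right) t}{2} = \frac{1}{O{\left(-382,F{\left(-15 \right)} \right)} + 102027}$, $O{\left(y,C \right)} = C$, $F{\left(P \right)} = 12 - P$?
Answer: $\frac{223753394}{51027} \approx 4385.0$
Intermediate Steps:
$t = - \frac{1}{51027}$ ($t = - \frac{2}{\left(12 - -15\right) + 102027} = - \frac{2}{\left(12 + 15\right) + 102027} = - \frac{2}{27 + 102027} = - \frac{2}{102054} = \left(-2\right) \frac{1}{102054} = - \frac{1}{51027} \approx -1.9597 \cdot 10^{-5}$)
$E = -4385$ ($E = -4658 + 273 = -4385$)
$t - E = - \frac{1}{51027} - -4385 = - \frac{1}{51027} + 4385 = \frac{223753394}{51027}$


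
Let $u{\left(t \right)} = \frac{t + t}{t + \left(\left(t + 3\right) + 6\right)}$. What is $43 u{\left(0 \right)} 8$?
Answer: $0$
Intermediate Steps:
$u{\left(t \right)} = \frac{2 t}{9 + 2 t}$ ($u{\left(t \right)} = \frac{2 t}{t + \left(\left(3 + t\right) + 6\right)} = \frac{2 t}{t + \left(9 + t\right)} = \frac{2 t}{9 + 2 t}$)
$43 u{\left(0 \right)} 8 = 43 \cdot 2 \cdot 0 \frac{1}{9 + 2 \cdot 0} \cdot 8 = 43 \cdot 2 \cdot 0 \frac{1}{9 + 0} \cdot 8 = 43 \cdot 2 \cdot 0 \cdot \frac{1}{9} \cdot 8 = 43 \cdot 0 \cdot 8 = 0 \cdot 8 = 0$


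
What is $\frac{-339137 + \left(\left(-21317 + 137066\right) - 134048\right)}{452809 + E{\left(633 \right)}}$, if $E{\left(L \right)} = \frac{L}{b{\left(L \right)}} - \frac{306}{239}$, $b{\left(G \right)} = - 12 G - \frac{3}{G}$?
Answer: $- \frac{34229762300357}{43363001374877} \approx -0.78938$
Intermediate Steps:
$E{\left(L \right)} = - \frac{306}{239} + \frac{L}{- 12 L - \frac{3}{L}}$ ($E{\left(L \right)} = \frac{L}{- 12 L - \frac{3}{L}} - \frac{306}{239} = - \frac{306}{239} + \frac{L}{- 12 L - \frac{3}{L}}$)
$\frac{-339137 + \left(\left(-21317 + 137066\right) - 134048\right)}{452809 + E{\left(633 \right)}} = \frac{-339137 + \left(\left(-21317 + 137066\right) - 134048\right)}{452809 + \frac{-918 - 3911 \cdot 633^{2}}{717 \left(1 + 4 \cdot 633^{2}\right)}} = \frac{-339137 + \left(115749 - 134048\right)}{452809 + \frac{-918 - 1567094679}{717 \left(1 + 4 \cdot 400689\right)}} = \frac{-339137 - 18299}{452809 + \frac{-918 - 1567094679}{717 \left(1 + 1602756\right)}} = - \frac{357436}{452809 + \frac{1}{717} \cdot \frac{1}{1602757} \left(-1567095597\right)} = - \frac{357436}{452809 - \frac{522365199}{383058923}} = - \frac{357436}{\frac{173452005499508}{383058923}} = \left(-357436\right) \frac{383058923}{173452005499508} = - \frac{34229762300357}{43363001374877}$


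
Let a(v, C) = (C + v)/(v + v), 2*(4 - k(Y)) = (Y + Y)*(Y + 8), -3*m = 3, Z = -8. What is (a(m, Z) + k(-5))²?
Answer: 2209/4 ≈ 552.25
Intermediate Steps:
m = -1 (m = -⅓*3 = -1)
k(Y) = 4 - Y*(8 + Y) (k(Y) = 4 - (Y + Y)*(Y + 8)/2 = 4 - 2*Y*(8 + Y)/2 = 4 - Y*(8 + Y))
a(v, C) = (C + v)/(2*v) (a(v, C) = (C + v)/((2*v)) = (C + v)*(1/(2*v)) = (C + v)/(2*v))
(a(m, Z) + k(-5))² = ((½)*(-8 - 1)/(-1) + (4 - 1*(-5)² - 8*(-5)))² = ((½)*(-1)*(-9) + (4 - 1*25 + 40))² = (9/2 + (4 - 25 + 40))² = (9/2 + 19)² = (47/2)² = 2209/4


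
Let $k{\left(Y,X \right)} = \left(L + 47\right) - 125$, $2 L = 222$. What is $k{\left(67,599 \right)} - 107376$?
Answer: $-107343$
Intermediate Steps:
$L = 111$ ($L = \frac{1}{2} \cdot 222 = 111$)
$k{\left(Y,X \right)} = 33$ ($k{\left(Y,X \right)} = \left(111 + 47\right) - 125 = 158 - 125 = 33$)
$k{\left(67,599 \right)} - 107376 = 33 - 107376 = -107343$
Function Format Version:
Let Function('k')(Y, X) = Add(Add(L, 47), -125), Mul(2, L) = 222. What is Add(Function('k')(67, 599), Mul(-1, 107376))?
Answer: -107343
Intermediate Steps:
L = 111 (L = Mul(Rational(1, 2), 222) = 111)
Function('k')(Y, X) = 33 (Function('k')(Y, X) = Add(Add(111, 47), -125) = Add(158, -125) = 33)
Add(Function('k')(67, 599), Mul(-1, 107376)) = Add(33, Mul(-1, 107376)) = Add(33, -107376) = -107343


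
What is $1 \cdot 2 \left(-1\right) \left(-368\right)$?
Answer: $736$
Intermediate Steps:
$1 \cdot 2 \left(-1\right) \left(-368\right) = 2 \left(-1\right) \left(-368\right) = \left(-2\right) \left(-368\right) = 736$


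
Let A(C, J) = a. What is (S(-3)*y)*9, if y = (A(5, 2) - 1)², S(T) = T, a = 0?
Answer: -27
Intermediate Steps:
A(C, J) = 0
y = 1 (y = (0 - 1)² = (-1)² = 1)
(S(-3)*y)*9 = -3*1*9 = -3*9 = -27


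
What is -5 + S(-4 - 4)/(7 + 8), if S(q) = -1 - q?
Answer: -68/15 ≈ -4.5333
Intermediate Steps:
-5 + S(-4 - 4)/(7 + 8) = -5 + (-1 - (-4 - 4))/(7 + 8) = -5 + (-1 - 1*(-8))/15 = -5 + (-1 + 8)*(1/15) = -5 + 7*(1/15) = -5 + 7/15 = -68/15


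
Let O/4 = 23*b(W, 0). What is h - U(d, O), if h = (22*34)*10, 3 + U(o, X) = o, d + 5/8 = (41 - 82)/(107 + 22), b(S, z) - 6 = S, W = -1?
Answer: 7723429/1032 ≈ 7483.9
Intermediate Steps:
b(S, z) = 6 + S
d = -973/1032 (d = -5/8 + (41 - 82)/(107 + 22) = -5/8 - 41/129 = -973/1032 ≈ -0.94283)
O = 460 (O = 4*(23*(6 - 1)) = 4*(23*5) = 4*115 = 460)
U(o, X) = -3 + o
h = 7480 (h = 748*10 = 7480)
h - U(d, O) = 7480 - (-3 - 973/1032) = 7480 - 1*(-4069/1032) = 7480 + 4069/1032 = 7723429/1032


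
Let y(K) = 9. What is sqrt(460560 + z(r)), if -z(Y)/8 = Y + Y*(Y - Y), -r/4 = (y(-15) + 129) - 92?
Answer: 4*sqrt(28877) ≈ 679.73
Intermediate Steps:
r = -184 (r = -4*((9 + 129) - 92) = -4*(138 - 92) = -4*46 = -184)
z(Y) = -8*Y (z(Y) = -8*(Y + Y*(Y - Y)) = -8*(Y + Y*0) = -8*(Y + 0) = -8*Y)
sqrt(460560 + z(r)) = sqrt(460560 - 8*(-184)) = sqrt(460560 + 1472) = sqrt(462032) = 4*sqrt(28877)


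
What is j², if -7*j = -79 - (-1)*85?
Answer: 36/49 ≈ 0.73469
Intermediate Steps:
j = -6/7 (j = -(-79 - (-1)*85)/7 = -(-79 - 1*(-85))/7 = -(-79 + 85)/7 = -⅐*6 = -6/7 ≈ -0.85714)
j² = (-6/7)² = 36/49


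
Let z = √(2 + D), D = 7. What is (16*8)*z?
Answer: 384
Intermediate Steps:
z = 3 (z = √(2 + 7) = √9 = 3)
(16*8)*z = (16*8)*3 = 128*3 = 384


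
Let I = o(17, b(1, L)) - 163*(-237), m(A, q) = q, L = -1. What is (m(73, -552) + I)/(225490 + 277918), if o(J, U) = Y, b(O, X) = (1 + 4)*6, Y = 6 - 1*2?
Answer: 38083/503408 ≈ 0.075650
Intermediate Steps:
Y = 4 (Y = 6 - 2 = 4)
b(O, X) = 30 (b(O, X) = 5*6 = 30)
o(J, U) = 4
I = 38635 (I = 4 - 163*(-237) = 4 + 38631 = 38635)
(m(73, -552) + I)/(225490 + 277918) = (-552 + 38635)/(225490 + 277918) = 38083/503408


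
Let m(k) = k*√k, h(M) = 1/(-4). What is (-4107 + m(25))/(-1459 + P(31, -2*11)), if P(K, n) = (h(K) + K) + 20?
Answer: 15928/5633 ≈ 2.8276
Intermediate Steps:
h(M) = -¼
m(k) = k^(3/2)
P(K, n) = 79/4 + K (P(K, n) = (-¼ + K) + 20 = 79/4 + K)
(-4107 + m(25))/(-1459 + P(31, -2*11)) = (-4107 + 25^(3/2))/(-1459 + (79/4 + 31)) = (-4107 + 125)/(-1459 + 203/4) = -3982/(-5633/4) = -3982*(-4/5633) = 15928/5633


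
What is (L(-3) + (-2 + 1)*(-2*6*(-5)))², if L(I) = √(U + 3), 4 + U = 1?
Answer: 3600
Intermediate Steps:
U = -3 (U = -4 + 1 = -3)
L(I) = 0 (L(I) = √(-3 + 3) = √0 = 0)
(L(-3) + (-2 + 1)*(-2*6*(-5)))² = (0 + (-2 + 1)*(-2*6*(-5)))² = (0 - (-12)*(-5))² = (0 - 1*60)² = (0 - 60)² = (-60)² = 3600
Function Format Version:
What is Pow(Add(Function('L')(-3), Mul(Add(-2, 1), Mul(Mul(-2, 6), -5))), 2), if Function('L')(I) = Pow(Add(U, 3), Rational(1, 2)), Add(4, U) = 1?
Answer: 3600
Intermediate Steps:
U = -3 (U = Add(-4, 1) = -3)
Function('L')(I) = 0 (Function('L')(I) = Pow(Add(-3, 3), Rational(1, 2)) = Pow(0, Rational(1, 2)) = 0)
Pow(Add(Function('L')(-3), Mul(Add(-2, 1), Mul(Mul(-2, 6), -5))), 2) = Pow(Add(0, Mul(Add(-2, 1), Mul(Mul(-2, 6), -5))), 2) = Pow(Add(0, Mul(-1, Mul(-12, -5))), 2) = Pow(Add(0, Mul(-1, 60)), 2) = Pow(Add(0, -60), 2) = Pow(-60, 2) = 3600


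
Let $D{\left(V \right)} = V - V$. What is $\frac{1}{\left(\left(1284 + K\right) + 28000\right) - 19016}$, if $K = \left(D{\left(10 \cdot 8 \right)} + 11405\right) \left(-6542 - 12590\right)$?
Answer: $- \frac{1}{218190192} \approx -4.5832 \cdot 10^{-9}$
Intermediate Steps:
$D{\left(V \right)} = 0$
$K = -218200460$ ($K = \left(0 + 11405\right) \left(-6542 - 12590\right) = 11405 \left(-19132\right) = -218200460$)
$\frac{1}{\left(\left(1284 + K\right) + 28000\right) - 19016} = \frac{1}{\left(\left(1284 - 218200460\right) + 28000\right) - 19016} = \frac{1}{\left(-218199176 + 28000\right) - 19016} = \frac{1}{-218171176 - 19016} = \frac{1}{-218190192} = - \frac{1}{218190192}$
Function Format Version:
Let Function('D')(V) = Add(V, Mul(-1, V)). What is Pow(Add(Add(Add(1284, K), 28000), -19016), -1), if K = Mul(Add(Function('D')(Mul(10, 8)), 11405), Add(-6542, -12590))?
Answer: Rational(-1, 218190192) ≈ -4.5832e-9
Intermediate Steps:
Function('D')(V) = 0
K = -218200460 (K = Mul(Add(0, 11405), Add(-6542, -12590)) = Mul(11405, -19132) = -218200460)
Pow(Add(Add(Add(1284, K), 28000), -19016), -1) = Pow(Add(Add(Add(1284, -218200460), 28000), -19016), -1) = Pow(Add(Add(-218199176, 28000), -19016), -1) = Pow(Add(-218171176, -19016), -1) = Pow(-218190192, -1) = Rational(-1, 218190192)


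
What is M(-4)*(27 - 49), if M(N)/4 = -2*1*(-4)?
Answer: -704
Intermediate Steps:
M(N) = 32 (M(N) = 4*(-2*1*(-4)) = 4*(-2*(-4)) = 4*8 = 32)
M(-4)*(27 - 49) = 32*(27 - 49) = 32*(-22) = -704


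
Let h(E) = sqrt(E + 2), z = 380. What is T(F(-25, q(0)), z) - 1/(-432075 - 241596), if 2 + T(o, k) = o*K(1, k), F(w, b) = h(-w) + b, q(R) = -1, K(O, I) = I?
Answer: -257342321/673671 + 1140*sqrt(3) ≈ 1592.5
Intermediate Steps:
h(E) = sqrt(2 + E)
F(w, b) = b + sqrt(2 - w) (F(w, b) = sqrt(2 - w) + b = b + sqrt(2 - w))
T(o, k) = -2 + k*o (T(o, k) = -2 + o*k = -2 + k*o)
T(F(-25, q(0)), z) - 1/(-432075 - 241596) = (-2 + 380*(-1 + sqrt(2 - 1*(-25)))) - 1/(-432075 - 241596) = (-2 + 380*(-1 + sqrt(2 + 25))) - 1/(-673671) = (-2 + 380*(-1 + sqrt(27))) - 1*(-1/673671) = (-2 + 380*(-1 + 3*sqrt(3))) + 1/673671 = (-2 + (-380 + 1140*sqrt(3))) + 1/673671 = (-382 + 1140*sqrt(3)) + 1/673671 = -257342321/673671 + 1140*sqrt(3)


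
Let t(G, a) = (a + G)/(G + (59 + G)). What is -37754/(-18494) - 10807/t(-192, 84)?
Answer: -32475968209/998676 ≈ -32519.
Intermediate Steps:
t(G, a) = (G + a)/(59 + 2*G)
-37754/(-18494) - 10807/t(-192, 84) = -37754/(-18494) - 10807*(59 + 2*(-192))/(-192 + 84) = -37754*(-1/18494) - 10807/(-108/(59 - 384)) = 18877/9247 - 10807/(-108/(-325)) = 18877/9247 - 10807/((-1/325*(-108))) = 18877/9247 - 10807/108/325 = 18877/9247 - 10807*325/108 = 18877/9247 - 3512275/108 = -32475968209/998676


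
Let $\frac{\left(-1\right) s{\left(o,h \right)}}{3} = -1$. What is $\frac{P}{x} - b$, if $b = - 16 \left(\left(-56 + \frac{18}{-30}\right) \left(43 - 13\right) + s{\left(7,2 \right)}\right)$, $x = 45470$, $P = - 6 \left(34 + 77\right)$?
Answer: $- \frac{616573533}{22735} \approx -27120.0$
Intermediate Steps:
$s{\left(o,h \right)} = 3$ ($s{\left(o,h \right)} = \left(-3\right) \left(-1\right) = 3$)
$P = -666$ ($P = \left(-6\right) 111 = -666$)
$b = 27120$ ($b = - 16 \left(\left(-56 + \frac{18}{-30}\right) \left(43 - 13\right) + 3\right) = - 16 \left(\left(-56 + 18 \left(- \frac{1}{30}\right)\right) 30 + 3\right) = - 16 \left(\left(-56 - \frac{3}{5}\right) 30 + 3\right) = - 16 \left(\left(- \frac{283}{5}\right) 30 + 3\right) = - 16 \left(-1698 + 3\right) = \left(-16\right) \left(-1695\right) = 27120$)
$\frac{P}{x} - b = - \frac{666}{45470} - 27120 = \left(-666\right) \frac{1}{45470} - 27120 = - \frac{333}{22735} - 27120 = - \frac{616573533}{22735}$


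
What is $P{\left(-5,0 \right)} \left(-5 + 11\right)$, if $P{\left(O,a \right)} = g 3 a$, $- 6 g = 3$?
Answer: $0$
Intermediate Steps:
$g = - \frac{1}{2}$ ($g = \left(- \frac{1}{6}\right) 3 = - \frac{1}{2} \approx -0.5$)
$P{\left(O,a \right)} = - \frac{3 a}{2}$ ($P{\left(O,a \right)} = \left(- \frac{1}{2}\right) 3 a = - \frac{3 a}{2}$)
$P{\left(-5,0 \right)} \left(-5 + 11\right) = \left(- \frac{3}{2}\right) 0 \left(-5 + 11\right) = 0 \cdot 6 = 0$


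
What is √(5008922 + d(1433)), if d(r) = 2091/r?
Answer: √10285769225261/1433 ≈ 2238.1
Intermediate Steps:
√(5008922 + d(1433)) = √(5008922 + 2091/1433) = √(7177787317/1433) = √10285769225261/1433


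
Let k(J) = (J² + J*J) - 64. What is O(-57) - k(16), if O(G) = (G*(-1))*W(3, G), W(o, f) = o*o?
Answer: 65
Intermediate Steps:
W(o, f) = o²
k(J) = -64 + 2*J² (k(J) = (J² + J²) - 64 = 2*J² - 64 = -64 + 2*J²)
O(G) = -9*G (O(G) = (G*(-1))*3² = -G*9 = -9*G)
O(-57) - k(16) = -9*(-57) - (-64 + 2*16²) = 513 - (-64 + 2*256) = 513 - (-64 + 512) = 513 - 1*448 = 513 - 448 = 65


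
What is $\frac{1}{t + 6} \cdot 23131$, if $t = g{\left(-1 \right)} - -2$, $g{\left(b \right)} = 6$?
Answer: $\frac{23131}{14} \approx 1652.2$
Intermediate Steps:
$t = 8$ ($t = 6 - -2 = 6 + 2 = 8$)
$\frac{1}{t + 6} \cdot 23131 = \frac{1}{8 + 6} \cdot 23131 = \frac{1}{14} \cdot 23131 = \frac{23131}{14}$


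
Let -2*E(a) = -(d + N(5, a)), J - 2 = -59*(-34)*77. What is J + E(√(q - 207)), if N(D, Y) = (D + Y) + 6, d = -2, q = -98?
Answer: 308937/2 + I*√305/2 ≈ 1.5447e+5 + 8.7321*I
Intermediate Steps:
J = 154464 (J = 2 - 59*(-34)*77 = 2 + 2006*77 = 2 + 154462 = 154464)
N(D, Y) = 6 + D + Y
E(a) = 9/2 + a/2 (E(a) = -(-1)*(-2 + (6 + 5 + a))/2 = -(-1)*(-2 + (11 + a))/2 = -(-1)*(9 + a)/2 = -(-9 - a)/2 = 9/2 + a/2)
J + E(√(q - 207)) = 154464 + (9/2 + √(-98 - 207)/2) = 154464 + (9/2 + √(-305)/2) = 154464 + (9/2 + (I*√305)/2) = 154464 + (9/2 + I*√305/2) = 308937/2 + I*√305/2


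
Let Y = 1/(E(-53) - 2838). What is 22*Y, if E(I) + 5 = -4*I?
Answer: -22/2631 ≈ -0.0083618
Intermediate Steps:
E(I) = -5 - 4*I
Y = -1/2631 (Y = 1/((-5 - 4*(-53)) - 2838) = 1/((-5 + 212) - 2838) = 1/(207 - 2838) = 1/(-2631) = -1/2631 ≈ -0.00038008)
22*Y = 22*(-1/2631) = -22/2631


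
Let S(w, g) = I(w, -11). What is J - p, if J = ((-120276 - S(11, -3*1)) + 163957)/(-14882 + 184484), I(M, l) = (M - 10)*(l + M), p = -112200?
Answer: 19029388081/169602 ≈ 1.1220e+5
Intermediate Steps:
I(M, l) = (-10 + M)*(M + l)
S(w, g) = 110 + w² - 21*w (S(w, g) = w² - 10*w - 10*(-11) + w*(-11) = w² - 10*w + 110 - 11*w = 110 + w² - 21*w)
J = 43681/169602 (J = ((-120276 - (110 + 11² - 21*11)) + 163957)/(-14882 + 184484) = ((-120276 - (110 + 121 - 231)) + 163957)/169602 = ((-120276 - 1*0) + 163957)*(1/169602) = ((-120276 + 0) + 163957)*(1/169602) = (-120276 + 163957)*(1/169602) = 43681*(1/169602) = 43681/169602 ≈ 0.25755)
J - p = 43681/169602 - 1*(-112200) = 43681/169602 + 112200 = 19029388081/169602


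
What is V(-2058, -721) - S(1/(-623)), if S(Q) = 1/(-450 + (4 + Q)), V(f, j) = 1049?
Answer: 291474714/277859 ≈ 1049.0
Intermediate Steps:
S(Q) = 1/(-446 + Q)
V(-2058, -721) - S(1/(-623)) = 1049 - 1/(-446 + 1/(-623)) = 1049 - 1/(-446 - 1/623) = 1049 - 1/(-277859/623) = 1049 - 1*(-623/277859) = 1049 + 623/277859 = 291474714/277859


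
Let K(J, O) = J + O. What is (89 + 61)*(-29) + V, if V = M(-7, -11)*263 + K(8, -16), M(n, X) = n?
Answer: -6199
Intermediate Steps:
V = -1849 (V = -7*263 + (8 - 16) = -1841 - 8 = -1849)
(89 + 61)*(-29) + V = (89 + 61)*(-29) - 1849 = 150*(-29) - 1849 = -4350 - 1849 = -6199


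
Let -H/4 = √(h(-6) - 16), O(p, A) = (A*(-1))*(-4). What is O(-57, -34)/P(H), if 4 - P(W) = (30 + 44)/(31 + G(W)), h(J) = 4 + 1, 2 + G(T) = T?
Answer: -65348/1145 - 10064*I*√11/1145 ≈ -57.073 - 29.152*I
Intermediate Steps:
O(p, A) = 4*A (O(p, A) = -A*(-4) = 4*A)
G(T) = -2 + T
h(J) = 5
H = -4*I*√11 (H = -4*√(5 - 16) = -4*I*√11 ≈ -13.266*I)
P(W) = 4 - 74/(29 + W) (P(W) = 4 - (30 + 44)/(31 + (-2 + W)) = 4 - 74/(29 + W))
O(-57, -34)/P(H) = (4*(-34))/((2*(21 + 2*(-4*I*√11))/(29 - 4*I*√11))) = -136*(29 - 4*I*√11)/(2*(21 - 8*I*√11)) = -68*(29 - 4*I*√11)/(21 - 8*I*√11)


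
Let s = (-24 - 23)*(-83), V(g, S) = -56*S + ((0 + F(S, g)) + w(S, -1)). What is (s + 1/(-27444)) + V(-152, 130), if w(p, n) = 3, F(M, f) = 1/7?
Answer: -648529171/192108 ≈ -3375.9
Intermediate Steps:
F(M, f) = 1/7
V(g, S) = 22/7 - 56*S (V(g, S) = -56*S + ((0 + 1/7) + 3) = -56*S + (1/7 + 3) = -56*S + 22/7 = 22/7 - 56*S)
s = 3901 (s = -47*(-83) = 3901)
(s + 1/(-27444)) + V(-152, 130) = (3901 + 1/(-27444)) + (22/7 - 56*130) = (3901 - 1/27444) + (22/7 - 7280) = 107059043/27444 - 50938/7 = -648529171/192108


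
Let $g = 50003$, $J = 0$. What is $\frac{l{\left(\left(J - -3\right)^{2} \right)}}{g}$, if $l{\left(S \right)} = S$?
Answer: $\frac{9}{50003} \approx 0.00017999$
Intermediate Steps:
$\frac{l{\left(\left(J - -3\right)^{2} \right)}}{g} = \frac{\left(0 - -3\right)^{2}}{50003} = \left(0 + 3\right)^{2} \cdot \frac{1}{50003} = 3^{2} \cdot \frac{1}{50003} = 9 \cdot \frac{1}{50003} = \frac{9}{50003}$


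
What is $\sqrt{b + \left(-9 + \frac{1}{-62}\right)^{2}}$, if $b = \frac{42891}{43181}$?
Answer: $\frac{\sqrt{701273563165}}{92318} \approx 9.071$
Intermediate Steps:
$b = \frac{1479}{1489}$ ($b = 42891 \cdot \frac{1}{43181} = \frac{1479}{1489} \approx 0.99328$)
$\sqrt{b + \left(-9 + \frac{1}{-62}\right)^{2}} = \sqrt{\frac{1479}{1489} + \left(-9 + \frac{1}{-62}\right)^{2}} = \sqrt{\frac{1479}{1489} + \left(-9 - \frac{1}{62}\right)^{2}} = \sqrt{\frac{1479}{1489} + \left(- \frac{559}{62}\right)^{2}} = \sqrt{\frac{1479}{1489} + \frac{312481}{3844}} = \sqrt{\frac{470969485}{5723716}} = \frac{\sqrt{701273563165}}{92318}$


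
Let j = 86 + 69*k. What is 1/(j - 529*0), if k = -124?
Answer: -1/8470 ≈ -0.00011806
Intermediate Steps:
j = -8470 (j = 86 + 69*(-124) = 86 - 8556 = -8470)
1/(j - 529*0) = 1/(-8470 - 529*0) = 1/(-8470 + 0) = 1/(-8470) = -1/8470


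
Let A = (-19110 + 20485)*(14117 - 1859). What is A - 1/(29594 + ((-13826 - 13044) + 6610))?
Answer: 157322236499/9334 ≈ 1.6855e+7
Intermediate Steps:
A = 16854750 (A = 1375*12258 = 16854750)
A - 1/(29594 + ((-13826 - 13044) + 6610)) = 16854750 - 1/(29594 + ((-13826 - 13044) + 6610)) = 16854750 - 1/(29594 + (-26870 + 6610)) = 16854750 - 1/(29594 - 20260) = 16854750 - 1/9334 = 157322236499/9334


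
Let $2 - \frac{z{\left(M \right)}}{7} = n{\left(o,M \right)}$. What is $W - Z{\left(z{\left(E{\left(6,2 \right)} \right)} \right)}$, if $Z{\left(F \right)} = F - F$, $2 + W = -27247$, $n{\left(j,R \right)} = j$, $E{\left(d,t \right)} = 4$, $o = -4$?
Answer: $-27249$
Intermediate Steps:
$z{\left(M \right)} = 42$ ($z{\left(M \right)} = 14 - -28 = 14 + 28 = 42$)
$W = -27249$ ($W = -2 - 27247 = -27249$)
$Z{\left(F \right)} = 0$
$W - Z{\left(z{\left(E{\left(6,2 \right)} \right)} \right)} = -27249 - 0 = -27249 + 0 = -27249$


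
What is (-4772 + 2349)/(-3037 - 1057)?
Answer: 2423/4094 ≈ 0.59184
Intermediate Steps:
(-4772 + 2349)/(-3037 - 1057) = -2423/(-4094) = -2423*(-1/4094) = 2423/4094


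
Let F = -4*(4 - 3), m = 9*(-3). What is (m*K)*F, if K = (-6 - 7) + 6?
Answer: -756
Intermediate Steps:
K = -7 (K = -13 + 6 = -7)
m = -27
F = -4 (F = -4*1 = -4)
(m*K)*F = -27*(-7)*(-4) = 189*(-4) = -756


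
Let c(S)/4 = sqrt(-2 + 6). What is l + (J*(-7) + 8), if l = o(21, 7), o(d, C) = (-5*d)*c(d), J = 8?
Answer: -888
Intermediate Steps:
c(S) = 8 (c(S) = 4*sqrt(-2 + 6) = 4*sqrt(4) = 4*2 = 8)
o(d, C) = -40*d (o(d, C) = -5*d*8 = -40*d)
l = -840 (l = -40*21 = -840)
l + (J*(-7) + 8) = -840 + (8*(-7) + 8) = -840 + (-56 + 8) = -840 - 48 = -888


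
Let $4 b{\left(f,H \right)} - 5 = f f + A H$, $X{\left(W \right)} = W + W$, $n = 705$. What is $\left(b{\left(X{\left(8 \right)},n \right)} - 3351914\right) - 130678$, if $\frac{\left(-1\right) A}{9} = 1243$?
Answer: $- \frac{10908471}{2} \approx -5.4542 \cdot 10^{6}$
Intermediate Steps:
$A = -11187$ ($A = \left(-9\right) 1243 = -11187$)
$X{\left(W \right)} = 2 W$
$b{\left(f,H \right)} = \frac{5}{4} - \frac{11187 H}{4} + \frac{f^{2}}{4}$ ($b{\left(f,H \right)} = \frac{5}{4} + \frac{f f - 11187 H}{4} = \frac{5}{4} + \frac{f^{2} - 11187 H}{4} = \frac{5}{4} - \left(- \frac{f^{2}}{4} + \frac{11187 H}{4}\right) = \frac{5}{4} - \frac{11187 H}{4} + \frac{f^{2}}{4}$)
$\left(b{\left(X{\left(8 \right)},n \right)} - 3351914\right) - 130678 = \left(\left(\frac{5}{4} - \frac{7886835}{4} + \frac{\left(2 \cdot 8\right)^{2}}{4}\right) - 3351914\right) - 130678 = \left(\left(\frac{5}{4} - \frac{7886835}{4} + \frac{16^{2}}{4}\right) - 3351914\right) - 130678 = \left(\left(\frac{5}{4} - \frac{7886835}{4} + \frac{1}{4} \cdot 256\right) - 3351914\right) - 130678 = \left(\left(\frac{5}{4} - \frac{7886835}{4} + 64\right) - 3351914\right) - 130678 = \left(- \frac{3943287}{2} - 3351914\right) - 130678 = - \frac{10647115}{2} - 130678 = - \frac{10908471}{2}$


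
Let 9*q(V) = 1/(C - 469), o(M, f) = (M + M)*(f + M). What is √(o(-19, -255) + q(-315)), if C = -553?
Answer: 5*√3915060226/3066 ≈ 102.04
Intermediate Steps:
o(M, f) = 2*M*(M + f) (o(M, f) = (2*M)*(M + f) = 2*M*(M + f))
q(V) = -1/9198 (q(V) = 1/(9*(-553 - 469)) = (⅑)/(-1022) = (⅑)*(-1/1022) = -1/9198)
√(o(-19, -255) + q(-315)) = √(2*(-19)*(-19 - 255) - 1/9198) = √(2*(-19)*(-274) - 1/9198) = √(10412 - 1/9198) = √(95769575/9198) = 5*√3915060226/3066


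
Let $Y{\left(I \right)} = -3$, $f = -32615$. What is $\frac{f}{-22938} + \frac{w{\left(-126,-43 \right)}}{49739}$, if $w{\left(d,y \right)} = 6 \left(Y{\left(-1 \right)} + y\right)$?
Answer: $\frac{1615906597}{1140913182} \approx 1.4163$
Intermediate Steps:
$w{\left(d,y \right)} = -18 + 6 y$ ($w{\left(d,y \right)} = 6 \left(-3 + y\right) = -18 + 6 y$)
$\frac{f}{-22938} + \frac{w{\left(-126,-43 \right)}}{49739} = - \frac{32615}{-22938} + \frac{-18 + 6 \left(-43\right)}{49739} = \left(-32615\right) \left(- \frac{1}{22938}\right) + \left(-18 - 258\right) \frac{1}{49739} = \frac{32615}{22938} - \frac{276}{49739} = \frac{1615906597}{1140913182}$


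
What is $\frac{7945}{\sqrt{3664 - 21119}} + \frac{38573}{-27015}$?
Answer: $- \frac{38573}{27015} - \frac{1589 i \sqrt{17455}}{3491} \approx -1.4278 - 60.136 i$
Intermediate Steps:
$\frac{7945}{\sqrt{3664 - 21119}} + \frac{38573}{-27015} = \frac{7945}{\sqrt{-17455}} + 38573 \left(- \frac{1}{27015}\right) = \frac{7945}{i \sqrt{17455}} - \frac{38573}{27015} = 7945 \left(- \frac{i \sqrt{17455}}{17455}\right) - \frac{38573}{27015} = - \frac{1589 i \sqrt{17455}}{3491} - \frac{38573}{27015} = - \frac{38573}{27015} - \frac{1589 i \sqrt{17455}}{3491}$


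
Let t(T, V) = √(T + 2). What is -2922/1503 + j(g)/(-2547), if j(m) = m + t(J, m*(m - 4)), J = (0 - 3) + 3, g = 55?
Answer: -836111/425349 - √2/2547 ≈ -1.9663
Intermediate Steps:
J = 0 (J = -3 + 3 = 0)
t(T, V) = √(2 + T)
j(m) = m + √2 (j(m) = m + √(2 + 0) = m + √2)
-2922/1503 + j(g)/(-2547) = -2922/1503 + (55 + √2)/(-2547) = -2922*1/1503 + (55 + √2)*(-1/2547) = -974/501 + (-55/2547 - √2/2547) = -836111/425349 - √2/2547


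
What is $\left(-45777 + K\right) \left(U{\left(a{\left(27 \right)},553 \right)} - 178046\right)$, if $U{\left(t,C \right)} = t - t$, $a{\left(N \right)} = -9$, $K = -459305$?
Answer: $89927829772$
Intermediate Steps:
$U{\left(t,C \right)} = 0$
$\left(-45777 + K\right) \left(U{\left(a{\left(27 \right)},553 \right)} - 178046\right) = \left(-45777 - 459305\right) \left(0 - 178046\right) = \left(-505082\right) \left(-178046\right) = 89927829772$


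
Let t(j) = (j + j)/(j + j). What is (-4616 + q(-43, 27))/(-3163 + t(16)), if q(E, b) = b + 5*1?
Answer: 764/527 ≈ 1.4497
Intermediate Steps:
q(E, b) = 5 + b (q(E, b) = b + 5 = 5 + b)
t(j) = 1 (t(j) = (2*j)/((2*j)) = (2*j)*(1/(2*j)) = 1)
(-4616 + q(-43, 27))/(-3163 + t(16)) = (-4616 + (5 + 27))/(-3163 + 1) = (-4616 + 32)/(-3162) = -4584*(-1/3162) = 764/527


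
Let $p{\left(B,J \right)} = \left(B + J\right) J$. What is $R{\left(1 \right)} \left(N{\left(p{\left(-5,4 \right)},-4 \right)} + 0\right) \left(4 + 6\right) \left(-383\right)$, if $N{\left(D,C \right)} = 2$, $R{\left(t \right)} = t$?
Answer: $-7660$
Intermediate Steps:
$p{\left(B,J \right)} = J \left(B + J\right)$
$R{\left(1 \right)} \left(N{\left(p{\left(-5,4 \right)},-4 \right)} + 0\right) \left(4 + 6\right) \left(-383\right) = 1 \left(2 + 0\right) \left(4 + 6\right) \left(-383\right) = 1 \cdot 2 \cdot 10 \left(-383\right) = 1 \cdot 20 \left(-383\right) = 20 \left(-383\right) = -7660$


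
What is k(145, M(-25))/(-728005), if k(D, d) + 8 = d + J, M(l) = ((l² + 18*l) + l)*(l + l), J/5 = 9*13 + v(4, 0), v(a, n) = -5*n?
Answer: 6923/728005 ≈ 0.0095095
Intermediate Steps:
J = 585 (J = 5*(9*13 - 5*0) = 5*(117 + 0) = 5*117 = 585)
M(l) = 2*l*(l² + 19*l) (M(l) = (l² + 19*l)*(2*l) = 2*l*(l² + 19*l))
k(D, d) = 577 + d (k(D, d) = -8 + (d + 585) = -8 + (585 + d) = 577 + d)
k(145, M(-25))/(-728005) = (577 + 2*(-25)²*(19 - 25))/(-728005) = (577 + 2*625*(-6))*(-1/728005) = (577 - 7500)*(-1/728005) = -6923*(-1/728005) = 6923/728005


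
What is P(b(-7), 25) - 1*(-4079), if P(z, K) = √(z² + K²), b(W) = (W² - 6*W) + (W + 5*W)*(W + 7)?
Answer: 4079 + √8906 ≈ 4173.4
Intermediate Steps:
b(W) = W² - 6*W + 6*W*(7 + W) (b(W) = (W² - 6*W) + (6*W)*(7 + W) = (W² - 6*W) + 6*W*(7 + W) = W² - 6*W + 6*W*(7 + W))
P(z, K) = √(K² + z²)
P(b(-7), 25) - 1*(-4079) = √(25² + (-7*(36 + 7*(-7)))²) - 1*(-4079) = √(625 + (-7*(36 - 49))²) + 4079 = √(625 + (-7*(-13))²) + 4079 = √(625 + 91²) + 4079 = √(625 + 8281) + 4079 = √8906 + 4079 = 4079 + √8906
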